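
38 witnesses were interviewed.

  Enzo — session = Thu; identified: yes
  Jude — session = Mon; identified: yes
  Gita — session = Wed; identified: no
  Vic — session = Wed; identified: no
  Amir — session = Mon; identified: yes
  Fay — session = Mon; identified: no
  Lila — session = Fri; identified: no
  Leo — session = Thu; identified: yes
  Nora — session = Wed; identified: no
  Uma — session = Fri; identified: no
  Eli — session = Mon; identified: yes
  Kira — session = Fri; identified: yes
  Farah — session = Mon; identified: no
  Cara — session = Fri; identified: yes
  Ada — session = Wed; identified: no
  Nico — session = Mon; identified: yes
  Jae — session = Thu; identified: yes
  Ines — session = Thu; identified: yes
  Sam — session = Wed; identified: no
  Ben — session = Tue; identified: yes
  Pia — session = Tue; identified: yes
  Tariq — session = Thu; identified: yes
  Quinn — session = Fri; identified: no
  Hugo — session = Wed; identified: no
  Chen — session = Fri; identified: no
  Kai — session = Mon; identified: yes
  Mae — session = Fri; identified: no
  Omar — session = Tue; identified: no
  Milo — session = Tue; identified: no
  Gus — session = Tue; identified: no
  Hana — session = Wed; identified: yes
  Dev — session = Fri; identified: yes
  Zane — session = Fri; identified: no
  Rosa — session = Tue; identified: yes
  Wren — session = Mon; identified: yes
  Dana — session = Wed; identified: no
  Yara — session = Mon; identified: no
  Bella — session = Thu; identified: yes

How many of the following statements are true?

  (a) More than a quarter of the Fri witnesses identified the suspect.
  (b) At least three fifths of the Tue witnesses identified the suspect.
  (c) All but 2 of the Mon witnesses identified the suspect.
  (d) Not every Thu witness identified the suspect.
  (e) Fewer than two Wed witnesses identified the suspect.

2

(a) Fri: |A| = 9, |A ∩ B| = 3; needs |A ∩ B| / |A| > 1/4 — true.
(b) Tue: |A| = 6, |A ∩ B| = 3; needs |A ∩ B| / |A| ≥ 3/5 — false.
(c) Mon: |A| = 9, |A ∩ B| = 6; needs |A ∖ B| = 2 — false.
(d) Thu: |A| = 6, |A ∩ B| = 6; needs A ⊄ B (|A ∖ B| ≥ 1) — false.
(e) Wed: |A| = 8, |A ∩ B| = 1; needs |A ∩ B| < 2 — true.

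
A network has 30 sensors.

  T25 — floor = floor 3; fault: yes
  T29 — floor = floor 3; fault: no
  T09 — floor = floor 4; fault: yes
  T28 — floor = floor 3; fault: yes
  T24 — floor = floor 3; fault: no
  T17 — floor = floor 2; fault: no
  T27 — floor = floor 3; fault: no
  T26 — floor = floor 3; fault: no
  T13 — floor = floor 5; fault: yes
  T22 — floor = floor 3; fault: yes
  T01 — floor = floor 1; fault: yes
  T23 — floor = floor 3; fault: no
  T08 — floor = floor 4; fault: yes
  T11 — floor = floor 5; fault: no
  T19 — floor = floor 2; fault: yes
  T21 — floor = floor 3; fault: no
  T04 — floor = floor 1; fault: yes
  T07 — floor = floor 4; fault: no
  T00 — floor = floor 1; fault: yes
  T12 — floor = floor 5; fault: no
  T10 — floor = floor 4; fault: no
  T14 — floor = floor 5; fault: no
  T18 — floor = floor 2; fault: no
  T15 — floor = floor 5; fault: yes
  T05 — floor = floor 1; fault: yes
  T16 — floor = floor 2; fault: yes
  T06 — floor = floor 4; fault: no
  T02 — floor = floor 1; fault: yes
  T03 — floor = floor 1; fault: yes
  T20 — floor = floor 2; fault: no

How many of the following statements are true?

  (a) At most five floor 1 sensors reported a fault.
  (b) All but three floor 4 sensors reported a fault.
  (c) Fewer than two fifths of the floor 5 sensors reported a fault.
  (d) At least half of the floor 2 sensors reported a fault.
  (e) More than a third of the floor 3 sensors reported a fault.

1

(a) floor 1: |A| = 6, |A ∩ B| = 6; needs |A ∩ B| ≤ 5 — false.
(b) floor 4: |A| = 5, |A ∩ B| = 2; needs |A ∖ B| = 3 — true.
(c) floor 5: |A| = 5, |A ∩ B| = 2; needs |A ∩ B| / |A| < 2/5 — false.
(d) floor 2: |A| = 5, |A ∩ B| = 2; needs |A ∩ B| ≥ |A ∖ B| — false.
(e) floor 3: |A| = 9, |A ∩ B| = 3; needs |A ∩ B| / |A| > 1/3 — false.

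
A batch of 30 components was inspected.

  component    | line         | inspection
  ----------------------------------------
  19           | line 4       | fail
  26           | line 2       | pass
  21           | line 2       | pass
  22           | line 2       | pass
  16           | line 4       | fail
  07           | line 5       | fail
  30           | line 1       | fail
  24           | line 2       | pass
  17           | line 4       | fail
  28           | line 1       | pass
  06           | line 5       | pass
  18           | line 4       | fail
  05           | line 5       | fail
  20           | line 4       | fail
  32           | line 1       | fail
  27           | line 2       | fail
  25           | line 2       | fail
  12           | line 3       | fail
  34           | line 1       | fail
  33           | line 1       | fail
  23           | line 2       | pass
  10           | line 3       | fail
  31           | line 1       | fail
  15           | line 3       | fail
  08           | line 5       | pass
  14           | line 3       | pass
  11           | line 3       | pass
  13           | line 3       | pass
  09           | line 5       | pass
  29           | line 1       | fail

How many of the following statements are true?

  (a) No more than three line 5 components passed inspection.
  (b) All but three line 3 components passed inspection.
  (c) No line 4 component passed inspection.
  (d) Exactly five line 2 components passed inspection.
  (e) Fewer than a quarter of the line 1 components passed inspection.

(a) line 5: |A| = 5, |A ∩ B| = 3; needs |A ∩ B| ≤ 3 — true.
(b) line 3: |A| = 6, |A ∩ B| = 3; needs |A ∖ B| = 3 — true.
(c) line 4: |A| = 5, |A ∩ B| = 0; needs A ∩ B = ∅ (|A ∩ B| = 0) — true.
(d) line 2: |A| = 7, |A ∩ B| = 5; needs |A ∩ B| = 5 — true.
(e) line 1: |A| = 7, |A ∩ B| = 1; needs |A ∩ B| / |A| < 1/4 — true.

5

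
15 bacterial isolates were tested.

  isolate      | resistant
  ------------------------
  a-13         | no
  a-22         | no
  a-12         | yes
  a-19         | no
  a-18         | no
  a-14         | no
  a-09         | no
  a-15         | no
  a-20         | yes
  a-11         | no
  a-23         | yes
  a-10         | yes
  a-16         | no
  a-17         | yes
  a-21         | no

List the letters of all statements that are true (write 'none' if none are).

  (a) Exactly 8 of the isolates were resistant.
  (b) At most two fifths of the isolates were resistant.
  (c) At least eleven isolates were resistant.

|A| = 15, |A ∩ B| = 5, |A ∖ B| = 10.
(a) |A ∩ B| = 8: fails.
(b) |A ∩ B| / |A| ≤ 2/5: holds.
(c) |A ∩ B| ≥ 11: fails.

(b)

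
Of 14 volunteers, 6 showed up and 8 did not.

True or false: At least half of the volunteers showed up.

False

'At least half of the volunteers showed up' holds iff |A ∩ B| ≥ |A ∖ B|.
|A| = 14, |A ∩ B| = 6, |A ∖ B| = 8.
6 < 8, so the statement is false.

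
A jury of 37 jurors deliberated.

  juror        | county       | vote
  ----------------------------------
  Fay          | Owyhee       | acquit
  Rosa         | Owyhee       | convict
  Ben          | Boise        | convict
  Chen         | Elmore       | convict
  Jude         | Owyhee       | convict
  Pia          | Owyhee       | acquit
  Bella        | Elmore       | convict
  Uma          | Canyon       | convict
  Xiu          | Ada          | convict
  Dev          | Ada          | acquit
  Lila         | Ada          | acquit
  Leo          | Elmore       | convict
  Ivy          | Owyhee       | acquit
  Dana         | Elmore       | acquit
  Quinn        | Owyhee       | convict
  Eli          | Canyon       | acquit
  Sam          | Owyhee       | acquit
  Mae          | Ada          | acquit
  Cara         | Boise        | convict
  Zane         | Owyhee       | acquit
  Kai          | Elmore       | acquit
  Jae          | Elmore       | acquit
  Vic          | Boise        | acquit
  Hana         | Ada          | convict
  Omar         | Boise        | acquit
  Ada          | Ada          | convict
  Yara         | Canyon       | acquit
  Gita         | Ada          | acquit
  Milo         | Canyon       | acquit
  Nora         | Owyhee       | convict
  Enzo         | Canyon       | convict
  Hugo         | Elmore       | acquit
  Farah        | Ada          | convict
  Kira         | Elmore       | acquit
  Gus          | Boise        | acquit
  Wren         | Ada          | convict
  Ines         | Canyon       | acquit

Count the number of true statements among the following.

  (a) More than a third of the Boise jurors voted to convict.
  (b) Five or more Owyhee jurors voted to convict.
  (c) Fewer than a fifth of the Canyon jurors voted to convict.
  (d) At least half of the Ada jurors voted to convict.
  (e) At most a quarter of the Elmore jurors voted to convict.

(a) Boise: |A| = 5, |A ∩ B| = 2; needs |A ∩ B| / |A| > 1/3 — true.
(b) Owyhee: |A| = 9, |A ∩ B| = 4; needs |A ∩ B| ≥ 5 — false.
(c) Canyon: |A| = 6, |A ∩ B| = 2; needs |A ∩ B| / |A| < 1/5 — false.
(d) Ada: |A| = 9, |A ∩ B| = 5; needs |A ∩ B| ≥ |A ∖ B| — true.
(e) Elmore: |A| = 8, |A ∩ B| = 3; needs |A ∩ B| / |A| ≤ 1/4 — false.

2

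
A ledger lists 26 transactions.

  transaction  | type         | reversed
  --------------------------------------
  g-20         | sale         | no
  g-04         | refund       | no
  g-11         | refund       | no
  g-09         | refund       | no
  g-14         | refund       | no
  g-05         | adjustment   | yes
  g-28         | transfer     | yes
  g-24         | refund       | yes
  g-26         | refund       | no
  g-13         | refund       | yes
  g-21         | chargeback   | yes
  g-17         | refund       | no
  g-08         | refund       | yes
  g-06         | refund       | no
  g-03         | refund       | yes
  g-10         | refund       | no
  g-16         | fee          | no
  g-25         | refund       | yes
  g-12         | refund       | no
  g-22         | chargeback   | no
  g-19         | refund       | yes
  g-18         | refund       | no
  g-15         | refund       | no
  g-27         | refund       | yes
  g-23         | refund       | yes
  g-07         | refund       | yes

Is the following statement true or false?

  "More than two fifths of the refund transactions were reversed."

True

The determiner here denotes the relation: |A ∩ B| / |A| > 2/5.
|A| = 20, |A ∩ B| = 9, |A ∖ B| = 11.
|A ∩ B|/|A| = 9/20, so the statement is true.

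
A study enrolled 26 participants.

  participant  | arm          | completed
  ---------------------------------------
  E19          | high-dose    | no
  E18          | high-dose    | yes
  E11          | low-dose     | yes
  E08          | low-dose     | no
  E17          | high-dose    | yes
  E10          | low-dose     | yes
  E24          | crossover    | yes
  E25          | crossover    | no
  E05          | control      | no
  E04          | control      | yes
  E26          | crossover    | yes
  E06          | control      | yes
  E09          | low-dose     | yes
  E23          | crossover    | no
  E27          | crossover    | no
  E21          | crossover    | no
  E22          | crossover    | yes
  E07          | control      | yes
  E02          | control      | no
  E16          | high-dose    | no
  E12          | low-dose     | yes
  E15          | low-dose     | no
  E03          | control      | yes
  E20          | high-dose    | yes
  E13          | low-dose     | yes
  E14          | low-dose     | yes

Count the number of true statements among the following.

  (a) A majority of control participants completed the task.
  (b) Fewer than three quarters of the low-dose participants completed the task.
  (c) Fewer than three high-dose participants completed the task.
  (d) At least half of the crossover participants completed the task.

1

(a) control: |A| = 6, |A ∩ B| = 4; needs |A ∩ B| > |A ∖ B| — true.
(b) low-dose: |A| = 8, |A ∩ B| = 6; needs |A ∩ B| / |A| < 3/4 — false.
(c) high-dose: |A| = 5, |A ∩ B| = 3; needs |A ∩ B| < 3 — false.
(d) crossover: |A| = 7, |A ∩ B| = 3; needs |A ∩ B| ≥ |A ∖ B| — false.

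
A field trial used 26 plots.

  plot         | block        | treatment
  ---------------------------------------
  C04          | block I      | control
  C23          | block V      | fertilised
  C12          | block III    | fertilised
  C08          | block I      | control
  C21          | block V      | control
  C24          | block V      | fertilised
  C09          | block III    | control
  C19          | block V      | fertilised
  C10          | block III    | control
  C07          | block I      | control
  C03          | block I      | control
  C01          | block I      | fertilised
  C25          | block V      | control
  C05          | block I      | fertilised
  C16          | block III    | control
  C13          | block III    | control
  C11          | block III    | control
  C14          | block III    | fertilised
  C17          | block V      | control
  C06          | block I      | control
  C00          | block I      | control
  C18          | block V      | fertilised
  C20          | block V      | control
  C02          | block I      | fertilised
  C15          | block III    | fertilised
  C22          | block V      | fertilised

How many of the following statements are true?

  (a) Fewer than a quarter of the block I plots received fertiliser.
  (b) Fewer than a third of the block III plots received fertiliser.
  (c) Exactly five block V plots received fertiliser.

1

(a) block I: |A| = 9, |A ∩ B| = 3; needs |A ∩ B| / |A| < 1/4 — false.
(b) block III: |A| = 8, |A ∩ B| = 3; needs |A ∩ B| / |A| < 1/3 — false.
(c) block V: |A| = 9, |A ∩ B| = 5; needs |A ∩ B| = 5 — true.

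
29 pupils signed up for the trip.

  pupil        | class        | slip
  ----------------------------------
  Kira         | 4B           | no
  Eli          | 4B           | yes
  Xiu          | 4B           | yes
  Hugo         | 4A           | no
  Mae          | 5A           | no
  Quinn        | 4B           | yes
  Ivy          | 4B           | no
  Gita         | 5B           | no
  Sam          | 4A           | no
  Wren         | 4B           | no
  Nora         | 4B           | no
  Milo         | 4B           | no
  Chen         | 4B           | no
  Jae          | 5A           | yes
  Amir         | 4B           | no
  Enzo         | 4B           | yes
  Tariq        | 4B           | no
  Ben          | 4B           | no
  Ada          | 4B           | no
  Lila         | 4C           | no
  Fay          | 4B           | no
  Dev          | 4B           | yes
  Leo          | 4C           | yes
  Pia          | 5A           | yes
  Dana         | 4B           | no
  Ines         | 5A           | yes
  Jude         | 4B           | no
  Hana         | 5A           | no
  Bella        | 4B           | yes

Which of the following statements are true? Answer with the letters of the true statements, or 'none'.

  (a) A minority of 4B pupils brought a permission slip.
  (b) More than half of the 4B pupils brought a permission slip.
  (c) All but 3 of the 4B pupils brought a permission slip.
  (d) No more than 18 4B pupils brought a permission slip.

(a), (d)

|A| = 19, |A ∩ B| = 6, |A ∖ B| = 13.
(a) |A ∩ B| < |A ∖ B|: holds.
(b) |A ∩ B| > |A ∖ B|: fails.
(c) |A ∖ B| = 3: fails.
(d) |A ∩ B| ≤ 18: holds.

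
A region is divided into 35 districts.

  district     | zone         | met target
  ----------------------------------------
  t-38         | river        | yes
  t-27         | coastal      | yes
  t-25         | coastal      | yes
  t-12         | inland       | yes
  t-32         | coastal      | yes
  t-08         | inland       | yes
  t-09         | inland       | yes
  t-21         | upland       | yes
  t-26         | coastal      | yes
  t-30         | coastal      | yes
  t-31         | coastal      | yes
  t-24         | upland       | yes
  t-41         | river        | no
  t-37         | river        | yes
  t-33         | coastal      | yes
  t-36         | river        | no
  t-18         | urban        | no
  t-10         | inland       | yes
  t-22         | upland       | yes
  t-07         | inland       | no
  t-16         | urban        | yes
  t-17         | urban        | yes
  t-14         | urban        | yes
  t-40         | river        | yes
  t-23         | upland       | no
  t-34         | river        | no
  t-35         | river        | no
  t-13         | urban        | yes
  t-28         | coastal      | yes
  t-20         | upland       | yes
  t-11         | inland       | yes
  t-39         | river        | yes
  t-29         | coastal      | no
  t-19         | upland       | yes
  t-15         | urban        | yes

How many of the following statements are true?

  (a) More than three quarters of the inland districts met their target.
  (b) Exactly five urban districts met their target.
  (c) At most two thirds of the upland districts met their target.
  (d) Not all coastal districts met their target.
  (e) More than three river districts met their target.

(a) inland: |A| = 6, |A ∩ B| = 5; needs |A ∩ B| / |A| > 3/4 — true.
(b) urban: |A| = 6, |A ∩ B| = 5; needs |A ∩ B| = 5 — true.
(c) upland: |A| = 6, |A ∩ B| = 5; needs |A ∩ B| / |A| ≤ 2/3 — false.
(d) coastal: |A| = 9, |A ∩ B| = 8; needs A ⊄ B (|A ∖ B| ≥ 1) — true.
(e) river: |A| = 8, |A ∩ B| = 4; needs |A ∩ B| > 3 — true.

4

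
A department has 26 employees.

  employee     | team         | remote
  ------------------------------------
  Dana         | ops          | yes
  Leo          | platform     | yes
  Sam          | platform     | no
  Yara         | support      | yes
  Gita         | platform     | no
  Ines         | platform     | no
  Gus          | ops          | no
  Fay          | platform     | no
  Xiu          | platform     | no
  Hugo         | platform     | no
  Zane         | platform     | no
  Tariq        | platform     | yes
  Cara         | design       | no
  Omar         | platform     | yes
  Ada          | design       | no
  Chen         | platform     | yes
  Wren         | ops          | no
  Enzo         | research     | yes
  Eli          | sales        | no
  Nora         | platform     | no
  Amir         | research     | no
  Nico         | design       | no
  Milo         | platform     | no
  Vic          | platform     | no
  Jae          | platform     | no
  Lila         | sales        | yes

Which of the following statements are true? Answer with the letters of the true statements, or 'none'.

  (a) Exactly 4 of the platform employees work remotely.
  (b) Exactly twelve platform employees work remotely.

(a)

|A| = 15, |A ∩ B| = 4, |A ∖ B| = 11.
(a) |A ∩ B| = 4: holds.
(b) |A ∩ B| = 12: fails.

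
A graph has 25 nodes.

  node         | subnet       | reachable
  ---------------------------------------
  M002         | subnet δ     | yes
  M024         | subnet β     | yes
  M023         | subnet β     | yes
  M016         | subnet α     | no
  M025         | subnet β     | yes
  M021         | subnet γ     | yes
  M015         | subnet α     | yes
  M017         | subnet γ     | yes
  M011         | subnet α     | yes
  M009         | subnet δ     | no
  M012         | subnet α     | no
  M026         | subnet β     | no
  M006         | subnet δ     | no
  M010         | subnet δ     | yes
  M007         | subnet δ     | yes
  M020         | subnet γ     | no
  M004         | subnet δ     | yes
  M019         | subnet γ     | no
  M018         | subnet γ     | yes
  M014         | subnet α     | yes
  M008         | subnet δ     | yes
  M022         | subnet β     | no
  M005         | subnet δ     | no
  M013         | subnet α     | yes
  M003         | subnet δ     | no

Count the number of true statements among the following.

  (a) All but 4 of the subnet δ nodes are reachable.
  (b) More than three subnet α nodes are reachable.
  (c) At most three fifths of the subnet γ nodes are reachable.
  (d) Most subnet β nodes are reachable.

(a) subnet δ: |A| = 9, |A ∩ B| = 5; needs |A ∖ B| = 4 — true.
(b) subnet α: |A| = 6, |A ∩ B| = 4; needs |A ∩ B| > 3 — true.
(c) subnet γ: |A| = 5, |A ∩ B| = 3; needs |A ∩ B| / |A| ≤ 3/5 — true.
(d) subnet β: |A| = 5, |A ∩ B| = 3; needs |A ∩ B| > |A ∖ B| — true.

4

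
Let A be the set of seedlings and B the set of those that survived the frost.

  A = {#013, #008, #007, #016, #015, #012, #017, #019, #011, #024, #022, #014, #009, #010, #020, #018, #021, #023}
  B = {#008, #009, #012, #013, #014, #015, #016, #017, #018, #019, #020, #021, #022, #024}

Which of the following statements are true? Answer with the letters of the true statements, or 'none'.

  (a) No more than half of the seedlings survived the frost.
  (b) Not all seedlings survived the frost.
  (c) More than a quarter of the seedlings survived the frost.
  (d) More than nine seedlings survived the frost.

(b), (c), (d)

|A| = 18, |A ∩ B| = 14, |A ∖ B| = 4.
(a) |A ∩ B| ≤ |A ∖ B|: fails.
(b) A ⊄ B (|A ∖ B| ≥ 1): holds.
(c) |A ∩ B| / |A| > 1/4: holds.
(d) |A ∩ B| > 9: holds.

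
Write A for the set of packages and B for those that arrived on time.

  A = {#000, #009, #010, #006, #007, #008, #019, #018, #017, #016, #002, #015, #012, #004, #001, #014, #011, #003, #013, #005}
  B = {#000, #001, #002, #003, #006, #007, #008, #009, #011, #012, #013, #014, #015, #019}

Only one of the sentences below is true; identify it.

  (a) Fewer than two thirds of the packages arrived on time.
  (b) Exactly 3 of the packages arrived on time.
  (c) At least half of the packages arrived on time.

|A| = 20, |A ∩ B| = 14, |A ∖ B| = 6.
(a) requires |A ∩ B| / |A| < 2/3: false.
(b) requires |A ∩ B| = 3: false.
(c) requires |A ∩ B| ≥ |A ∖ B|: true.

(c)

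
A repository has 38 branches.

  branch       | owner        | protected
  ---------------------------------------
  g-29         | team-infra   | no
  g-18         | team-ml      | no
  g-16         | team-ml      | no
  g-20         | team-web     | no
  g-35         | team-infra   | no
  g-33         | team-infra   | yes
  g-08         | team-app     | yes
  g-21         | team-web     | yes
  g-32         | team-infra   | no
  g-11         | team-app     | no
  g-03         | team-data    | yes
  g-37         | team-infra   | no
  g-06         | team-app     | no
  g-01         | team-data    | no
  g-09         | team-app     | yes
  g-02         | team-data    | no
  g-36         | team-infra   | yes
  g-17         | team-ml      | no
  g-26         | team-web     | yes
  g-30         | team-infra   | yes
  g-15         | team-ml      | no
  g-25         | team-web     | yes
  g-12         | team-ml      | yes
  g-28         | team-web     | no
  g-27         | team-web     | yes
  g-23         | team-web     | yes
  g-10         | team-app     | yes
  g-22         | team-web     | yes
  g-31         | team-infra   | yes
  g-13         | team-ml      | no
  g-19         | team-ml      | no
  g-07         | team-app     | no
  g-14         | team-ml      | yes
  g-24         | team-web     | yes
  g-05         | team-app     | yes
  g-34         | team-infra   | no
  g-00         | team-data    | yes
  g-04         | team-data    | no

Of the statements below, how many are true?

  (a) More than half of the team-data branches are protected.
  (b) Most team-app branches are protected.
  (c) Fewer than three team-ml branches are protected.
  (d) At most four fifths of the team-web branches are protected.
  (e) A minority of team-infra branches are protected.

(a) team-data: |A| = 5, |A ∩ B| = 2; needs |A ∩ B| > |A ∖ B| — false.
(b) team-app: |A| = 7, |A ∩ B| = 4; needs |A ∩ B| > |A ∖ B| — true.
(c) team-ml: |A| = 8, |A ∩ B| = 2; needs |A ∩ B| < 3 — true.
(d) team-web: |A| = 9, |A ∩ B| = 7; needs |A ∩ B| / |A| ≤ 4/5 — true.
(e) team-infra: |A| = 9, |A ∩ B| = 4; needs |A ∩ B| < |A ∖ B| — true.

4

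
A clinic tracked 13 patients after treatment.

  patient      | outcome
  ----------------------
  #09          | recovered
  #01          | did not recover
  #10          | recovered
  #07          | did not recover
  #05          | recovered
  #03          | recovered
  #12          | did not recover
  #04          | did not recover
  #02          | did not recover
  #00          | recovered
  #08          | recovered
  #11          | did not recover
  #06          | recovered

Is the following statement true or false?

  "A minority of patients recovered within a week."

Truth condition: |A ∩ B| < |A ∖ B|.
A (the restrictor) = {#09, #01, #10, #07, #05, #03, #12, #04, #02, #00, #08, #11, #06}, |A| = 13.
A ∩ B = {#09, #10, #05, #03, #00, #08, #06}, so |A ∩ B| = 7.
A ∖ B = {#01, #07, #12, #04, #02, #11}, so |A ∖ B| = 6.
7 > 6, so the statement is false.

False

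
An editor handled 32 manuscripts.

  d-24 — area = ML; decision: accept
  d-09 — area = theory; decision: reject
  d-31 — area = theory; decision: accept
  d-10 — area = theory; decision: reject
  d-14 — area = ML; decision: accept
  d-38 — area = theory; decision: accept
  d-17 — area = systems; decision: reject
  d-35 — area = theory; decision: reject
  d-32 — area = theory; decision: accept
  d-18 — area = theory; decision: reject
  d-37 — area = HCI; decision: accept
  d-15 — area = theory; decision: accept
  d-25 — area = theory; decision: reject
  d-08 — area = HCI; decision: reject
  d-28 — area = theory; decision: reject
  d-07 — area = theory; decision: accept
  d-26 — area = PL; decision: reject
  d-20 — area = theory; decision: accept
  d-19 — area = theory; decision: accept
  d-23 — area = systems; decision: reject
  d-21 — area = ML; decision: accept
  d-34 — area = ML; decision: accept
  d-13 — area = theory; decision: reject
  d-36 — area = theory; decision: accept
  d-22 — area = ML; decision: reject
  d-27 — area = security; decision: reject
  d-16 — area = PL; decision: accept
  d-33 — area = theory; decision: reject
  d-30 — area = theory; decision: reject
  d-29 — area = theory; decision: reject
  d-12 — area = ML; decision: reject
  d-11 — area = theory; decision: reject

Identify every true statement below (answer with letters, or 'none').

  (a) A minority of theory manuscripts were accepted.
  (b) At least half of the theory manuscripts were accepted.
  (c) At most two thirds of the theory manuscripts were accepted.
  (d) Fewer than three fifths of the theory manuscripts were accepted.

|A| = 19, |A ∩ B| = 8, |A ∖ B| = 11.
(a) |A ∩ B| < |A ∖ B|: holds.
(b) |A ∩ B| ≥ |A ∖ B|: fails.
(c) |A ∩ B| / |A| ≤ 2/3: holds.
(d) |A ∩ B| / |A| < 3/5: holds.

(a), (c), (d)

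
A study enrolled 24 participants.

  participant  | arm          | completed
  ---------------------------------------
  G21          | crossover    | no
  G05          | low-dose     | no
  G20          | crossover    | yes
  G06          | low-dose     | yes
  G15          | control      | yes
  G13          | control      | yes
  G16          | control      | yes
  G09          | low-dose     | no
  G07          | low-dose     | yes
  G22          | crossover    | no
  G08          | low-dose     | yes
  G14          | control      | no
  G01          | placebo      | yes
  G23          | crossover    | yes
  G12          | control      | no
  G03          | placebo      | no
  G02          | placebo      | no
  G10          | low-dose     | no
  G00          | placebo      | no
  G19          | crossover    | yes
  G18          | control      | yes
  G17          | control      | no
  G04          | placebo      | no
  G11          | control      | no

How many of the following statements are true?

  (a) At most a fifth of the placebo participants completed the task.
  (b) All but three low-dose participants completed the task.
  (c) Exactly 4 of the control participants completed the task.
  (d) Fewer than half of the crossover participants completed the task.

(a) placebo: |A| = 5, |A ∩ B| = 1; needs |A ∩ B| / |A| ≤ 1/5 — true.
(b) low-dose: |A| = 6, |A ∩ B| = 3; needs |A ∖ B| = 3 — true.
(c) control: |A| = 8, |A ∩ B| = 4; needs |A ∩ B| = 4 — true.
(d) crossover: |A| = 5, |A ∩ B| = 3; needs |A ∩ B| < |A ∖ B| — false.

3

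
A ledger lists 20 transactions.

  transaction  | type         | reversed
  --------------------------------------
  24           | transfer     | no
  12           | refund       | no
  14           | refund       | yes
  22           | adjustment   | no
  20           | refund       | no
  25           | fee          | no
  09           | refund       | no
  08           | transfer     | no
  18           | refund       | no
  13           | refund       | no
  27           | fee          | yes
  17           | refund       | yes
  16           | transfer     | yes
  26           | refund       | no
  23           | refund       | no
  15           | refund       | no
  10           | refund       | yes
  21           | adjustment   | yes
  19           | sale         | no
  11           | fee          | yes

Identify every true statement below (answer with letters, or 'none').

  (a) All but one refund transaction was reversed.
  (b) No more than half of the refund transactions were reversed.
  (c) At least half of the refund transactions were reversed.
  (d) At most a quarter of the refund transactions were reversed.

|A| = 11, |A ∩ B| = 3, |A ∖ B| = 8.
(a) |A ∖ B| = 1: fails.
(b) |A ∩ B| ≤ |A ∖ B|: holds.
(c) |A ∩ B| ≥ |A ∖ B|: fails.
(d) |A ∩ B| / |A| ≤ 1/4: fails.

(b)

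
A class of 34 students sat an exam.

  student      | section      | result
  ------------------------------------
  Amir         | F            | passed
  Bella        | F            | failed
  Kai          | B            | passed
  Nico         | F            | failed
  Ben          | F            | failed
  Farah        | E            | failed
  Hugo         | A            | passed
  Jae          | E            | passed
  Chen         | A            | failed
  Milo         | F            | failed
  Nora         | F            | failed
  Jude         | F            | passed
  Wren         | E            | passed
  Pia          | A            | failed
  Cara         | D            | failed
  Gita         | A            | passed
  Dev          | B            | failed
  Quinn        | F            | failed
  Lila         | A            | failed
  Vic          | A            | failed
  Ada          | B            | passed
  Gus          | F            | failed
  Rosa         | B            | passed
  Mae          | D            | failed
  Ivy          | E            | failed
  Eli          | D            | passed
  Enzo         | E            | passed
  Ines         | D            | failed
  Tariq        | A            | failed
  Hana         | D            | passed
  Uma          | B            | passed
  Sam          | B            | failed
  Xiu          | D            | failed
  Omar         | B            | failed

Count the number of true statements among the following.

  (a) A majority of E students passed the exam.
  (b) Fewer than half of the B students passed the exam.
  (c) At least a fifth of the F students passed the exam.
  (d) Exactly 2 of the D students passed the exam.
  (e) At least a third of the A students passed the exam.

(a) E: |A| = 5, |A ∩ B| = 3; needs |A ∩ B| > |A ∖ B| — true.
(b) B: |A| = 7, |A ∩ B| = 4; needs |A ∩ B| < |A ∖ B| — false.
(c) F: |A| = 9, |A ∩ B| = 2; needs |A ∩ B| / |A| ≥ 1/5 — true.
(d) D: |A| = 6, |A ∩ B| = 2; needs |A ∩ B| = 2 — true.
(e) A: |A| = 7, |A ∩ B| = 2; needs |A ∩ B| / |A| ≥ 1/3 — false.

3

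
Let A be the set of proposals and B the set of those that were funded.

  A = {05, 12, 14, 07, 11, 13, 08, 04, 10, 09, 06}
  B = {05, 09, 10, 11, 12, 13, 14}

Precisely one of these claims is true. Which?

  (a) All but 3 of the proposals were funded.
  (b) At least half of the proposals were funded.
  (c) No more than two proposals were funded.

|A| = 11, |A ∩ B| = 7, |A ∖ B| = 4.
(a) requires |A ∖ B| = 3: false.
(b) requires |A ∩ B| ≥ |A ∖ B|: true.
(c) requires |A ∩ B| ≤ 2: false.

(b)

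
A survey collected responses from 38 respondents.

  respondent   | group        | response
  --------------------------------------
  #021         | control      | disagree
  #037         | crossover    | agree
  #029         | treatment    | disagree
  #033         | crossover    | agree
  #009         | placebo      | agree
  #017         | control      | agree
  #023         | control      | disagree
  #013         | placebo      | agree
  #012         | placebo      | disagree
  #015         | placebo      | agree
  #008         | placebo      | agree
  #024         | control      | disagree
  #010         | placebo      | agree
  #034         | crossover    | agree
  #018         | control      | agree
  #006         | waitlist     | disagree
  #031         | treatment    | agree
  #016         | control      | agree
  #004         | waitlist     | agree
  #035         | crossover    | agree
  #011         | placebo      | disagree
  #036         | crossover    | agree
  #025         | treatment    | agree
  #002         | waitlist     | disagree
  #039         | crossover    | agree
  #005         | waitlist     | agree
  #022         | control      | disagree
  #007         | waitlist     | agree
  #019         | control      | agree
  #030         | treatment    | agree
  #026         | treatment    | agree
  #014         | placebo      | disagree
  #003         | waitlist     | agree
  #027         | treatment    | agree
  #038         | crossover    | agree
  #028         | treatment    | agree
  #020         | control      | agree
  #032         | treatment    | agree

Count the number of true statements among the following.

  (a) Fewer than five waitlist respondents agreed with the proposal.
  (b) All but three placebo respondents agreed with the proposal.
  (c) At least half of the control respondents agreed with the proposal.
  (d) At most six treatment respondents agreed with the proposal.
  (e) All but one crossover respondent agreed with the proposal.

3

(a) waitlist: |A| = 6, |A ∩ B| = 4; needs |A ∩ B| < 5 — true.
(b) placebo: |A| = 8, |A ∩ B| = 5; needs |A ∖ B| = 3 — true.
(c) control: |A| = 9, |A ∩ B| = 5; needs |A ∩ B| ≥ |A ∖ B| — true.
(d) treatment: |A| = 8, |A ∩ B| = 7; needs |A ∩ B| ≤ 6 — false.
(e) crossover: |A| = 7, |A ∩ B| = 7; needs |A ∖ B| = 1 — false.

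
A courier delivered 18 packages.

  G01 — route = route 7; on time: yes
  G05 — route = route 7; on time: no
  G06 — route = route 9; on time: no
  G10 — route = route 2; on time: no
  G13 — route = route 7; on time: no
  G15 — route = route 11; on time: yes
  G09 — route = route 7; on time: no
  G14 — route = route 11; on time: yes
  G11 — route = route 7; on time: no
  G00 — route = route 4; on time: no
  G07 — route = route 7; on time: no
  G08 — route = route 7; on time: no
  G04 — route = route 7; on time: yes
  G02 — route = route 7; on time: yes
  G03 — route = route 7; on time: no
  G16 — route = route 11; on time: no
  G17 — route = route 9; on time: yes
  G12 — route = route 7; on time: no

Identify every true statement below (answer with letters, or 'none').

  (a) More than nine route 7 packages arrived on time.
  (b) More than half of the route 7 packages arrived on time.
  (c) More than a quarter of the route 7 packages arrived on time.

(c)

|A| = 11, |A ∩ B| = 3, |A ∖ B| = 8.
(a) |A ∩ B| > 9: fails.
(b) |A ∩ B| > |A ∖ B|: fails.
(c) |A ∩ B| / |A| > 1/4: holds.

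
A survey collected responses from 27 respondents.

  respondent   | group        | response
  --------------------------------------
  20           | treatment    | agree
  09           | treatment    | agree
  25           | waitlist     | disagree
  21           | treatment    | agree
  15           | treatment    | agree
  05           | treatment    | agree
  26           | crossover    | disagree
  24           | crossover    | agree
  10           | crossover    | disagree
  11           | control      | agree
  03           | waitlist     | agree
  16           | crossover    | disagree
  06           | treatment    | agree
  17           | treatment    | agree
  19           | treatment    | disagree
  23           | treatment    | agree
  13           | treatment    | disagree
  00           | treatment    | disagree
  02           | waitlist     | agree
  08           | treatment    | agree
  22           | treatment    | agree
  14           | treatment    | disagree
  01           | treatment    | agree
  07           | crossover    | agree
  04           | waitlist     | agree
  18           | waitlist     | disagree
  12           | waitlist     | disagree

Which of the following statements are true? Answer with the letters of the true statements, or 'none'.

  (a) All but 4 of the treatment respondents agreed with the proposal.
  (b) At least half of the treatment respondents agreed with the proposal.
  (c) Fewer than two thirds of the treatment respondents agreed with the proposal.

|A| = 15, |A ∩ B| = 11, |A ∖ B| = 4.
(a) |A ∖ B| = 4: holds.
(b) |A ∩ B| ≥ |A ∖ B|: holds.
(c) |A ∩ B| / |A| < 2/3: fails.

(a), (b)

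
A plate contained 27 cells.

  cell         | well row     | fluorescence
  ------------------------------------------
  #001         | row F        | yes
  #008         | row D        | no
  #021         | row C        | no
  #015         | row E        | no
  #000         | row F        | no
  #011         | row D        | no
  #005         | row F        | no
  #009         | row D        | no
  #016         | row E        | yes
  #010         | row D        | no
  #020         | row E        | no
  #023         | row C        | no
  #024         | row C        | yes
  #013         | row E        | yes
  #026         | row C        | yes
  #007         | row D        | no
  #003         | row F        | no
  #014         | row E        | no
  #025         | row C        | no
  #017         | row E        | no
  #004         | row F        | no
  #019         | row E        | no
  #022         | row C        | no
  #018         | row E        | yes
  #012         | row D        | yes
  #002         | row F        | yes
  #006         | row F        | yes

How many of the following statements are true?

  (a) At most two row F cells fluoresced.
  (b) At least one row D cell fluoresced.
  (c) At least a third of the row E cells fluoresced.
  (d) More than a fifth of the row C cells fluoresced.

3

(a) row F: |A| = 7, |A ∩ B| = 3; needs |A ∩ B| ≤ 2 — false.
(b) row D: |A| = 6, |A ∩ B| = 1; needs A ∩ B ≠ ∅ (|A ∩ B| ≥ 1) — true.
(c) row E: |A| = 8, |A ∩ B| = 3; needs |A ∩ B| / |A| ≥ 1/3 — true.
(d) row C: |A| = 6, |A ∩ B| = 2; needs |A ∩ B| / |A| > 1/5 — true.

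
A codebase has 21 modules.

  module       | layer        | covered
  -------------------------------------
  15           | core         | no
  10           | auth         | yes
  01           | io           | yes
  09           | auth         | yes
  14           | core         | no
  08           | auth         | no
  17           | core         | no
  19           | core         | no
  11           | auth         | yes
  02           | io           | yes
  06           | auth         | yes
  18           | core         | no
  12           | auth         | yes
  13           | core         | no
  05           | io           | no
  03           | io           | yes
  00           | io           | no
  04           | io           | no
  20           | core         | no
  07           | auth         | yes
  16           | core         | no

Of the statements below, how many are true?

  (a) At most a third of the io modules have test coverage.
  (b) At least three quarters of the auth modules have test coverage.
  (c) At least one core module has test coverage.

1

(a) io: |A| = 6, |A ∩ B| = 3; needs |A ∩ B| / |A| ≤ 1/3 — false.
(b) auth: |A| = 7, |A ∩ B| = 6; needs |A ∩ B| / |A| ≥ 3/4 — true.
(c) core: |A| = 8, |A ∩ B| = 0; needs A ∩ B ≠ ∅ (|A ∩ B| ≥ 1) — false.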